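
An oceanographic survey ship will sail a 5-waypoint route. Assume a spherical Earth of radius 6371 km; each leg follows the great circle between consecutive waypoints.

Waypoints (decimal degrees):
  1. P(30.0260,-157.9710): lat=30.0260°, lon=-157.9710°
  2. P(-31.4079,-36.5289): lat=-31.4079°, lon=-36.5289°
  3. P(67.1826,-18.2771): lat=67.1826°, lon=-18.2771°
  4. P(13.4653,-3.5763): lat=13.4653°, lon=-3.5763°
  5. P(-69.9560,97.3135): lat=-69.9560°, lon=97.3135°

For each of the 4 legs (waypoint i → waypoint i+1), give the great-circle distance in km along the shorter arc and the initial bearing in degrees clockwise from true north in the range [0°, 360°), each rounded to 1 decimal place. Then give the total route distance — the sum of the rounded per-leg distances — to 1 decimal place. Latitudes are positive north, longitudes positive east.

Leg 1: φ1=0.5240526, φ2=-0.5481713, Δφ=-1.0722238, Δλ=2.1195645 rad; a=sin²(Δφ/2)+cosφ1·cosφ2·sin²(Δλ/2)=0.8231135037; c=2·atan2(√a, √(1-a))=2.273426347; dist=6371·c=14483.999 ≈ 14484.0 km; running total=14484.0 km
Leg 1 bearing: y=sinΔλ·cosφ2=0.72816071, x=cosφ1·sinφ2-sinφ1·cosφ2·cosΔλ=-0.22841331; θ=atan2(y, x)=107.4159° ≈ 107.4°
Leg 2: φ1=-0.5481713, φ2=1.1725576, Δφ=1.7207288, Δλ=0.3185540 rad; a=sin²(Δφ/2)+cosφ1·cosφ2·sin²(Δλ/2)=0.5830115018; c=2·atan2(√a, √(1-a))=1.737591648; dist=6371·c=11070.196 ≈ 11070.2 km; running total=25554.2 km
Leg 2 bearing: y=sinΔλ·cosφ2=0.12145509, x=cosφ1·sinφ2-sinφ1·cosφ2·cosΔλ=0.97861383; θ=atan2(y, x)=7.0748° ≈ 7.1°
Leg 3: φ1=1.1725576, φ2=0.2350138, Δφ=-0.9375438, Δλ=0.2565774 rad; a=sin²(Δφ/2)+cosφ1·cosφ2·sin²(Δλ/2)=0.2102880096; c=2·atan2(√a, √(1-a))=0.952774563; dist=6371·c=6070.127 ≈ 6070.1 km; running total=31624.3 km
Leg 3 bearing: y=sinΔλ·cosφ2=0.24679556, x=cosφ1·sinφ2-sinφ1·cosφ2·cosΔλ=-0.77676239; θ=atan2(y, x)=162.3737° ≈ 162.4°
Leg 4: φ1=0.2350138, φ2=-1.2209625, Δφ=-1.4559764, Δλ=1.7608592 rad; a=sin²(Δφ/2)+cosφ1·cosφ2·sin²(Δλ/2)=0.6408616404; c=2·atan2(√a, √(1-a))=1.856385991; dist=6371·c=11827.035 ≈ 11827.0 km; running total=43451.3 km
Leg 4 bearing: y=sinΔλ·cosφ2=0.33656971, x=cosφ1·sinφ2-sinφ1·cosφ2·cosΔλ=-0.89852814; θ=atan2(y, x)=159.4651° ≈ 159.5°

Leg 1: dist=14484.0 km, bearing=107.4°
Leg 2: dist=11070.2 km, bearing=7.1°
Leg 3: dist=6070.1 km, bearing=162.4°
Leg 4: dist=11827.0 km, bearing=159.5°
Total: 43451.3 km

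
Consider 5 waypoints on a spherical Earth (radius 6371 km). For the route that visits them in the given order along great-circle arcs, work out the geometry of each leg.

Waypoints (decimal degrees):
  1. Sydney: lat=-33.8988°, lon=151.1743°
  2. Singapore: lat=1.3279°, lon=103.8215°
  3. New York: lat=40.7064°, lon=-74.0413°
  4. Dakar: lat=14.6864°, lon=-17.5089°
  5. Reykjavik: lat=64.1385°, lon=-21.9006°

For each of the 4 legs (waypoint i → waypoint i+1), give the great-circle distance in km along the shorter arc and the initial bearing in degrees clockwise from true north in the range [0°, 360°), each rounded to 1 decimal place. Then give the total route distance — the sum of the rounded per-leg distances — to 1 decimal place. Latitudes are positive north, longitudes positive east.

Leg 1: dist=6303.0 km, bearing=298.4°
Leg 2: dist=15336.1 km, bearing=357.6°
Leg 3: dist=6145.6 km, bearing=100.9°
Leg 4: dist=5509.2 km, bearing=357.5°
Total: 33293.9 km

Leg 1: φ1=-0.5916457, φ2=0.0231762, Δφ=0.6148219, Δλ=-0.8264623 rad; a=sin²(Δφ/2)+cosφ1·cosφ2·sin²(Δλ/2)=0.2253747382; c=2·atan2(√a, √(1-a))=0.989329224; dist=6371·c=6303.016 ≈ 6303.0 km; running total=6303.0 km
Leg 1 bearing: y=sinΔλ·cosφ2=-0.73534170, x=cosφ1·sinφ2-sinφ1·cosφ2·cosΔλ=0.39698420; θ=atan2(y, x)=-61.6370° <0 so +360° → 298.3630° ≈ 298.4°
Leg 2: φ1=0.0231762, φ2=0.7104607, Δφ=0.6872845, Δλ=-3.1042915 rad; a=sin²(Δφ/2)+cosφ1·cosφ2·sin²(Δλ/2)=0.8711084732; c=2·atan2(√a, √(1-a))=2.407168740; dist=6371·c=15336.072 ≈ 15336.1 km; running total=21639.1 km
Leg 2 bearing: y=sinΔλ·cosφ2=-0.02827003, x=cosφ1·sinφ2-sinφ1·cosφ2·cosΔλ=0.66956315; θ=atan2(y, x)=-2.4177° <0 so +360° → 357.5823° ≈ 357.6°
Leg 3: φ1=0.7104607, φ2=0.2563260, Δφ=-0.4541347, Δλ=0.9866765 rad; a=sin²(Δφ/2)+cosφ1·cosφ2·sin²(Δλ/2)=0.2151334166; c=2·atan2(√a, √(1-a))=0.964615190; dist=6371·c=6145.563 ≈ 6145.6 km; running total=27784.7 km
Leg 3 bearing: y=sinΔλ·cosφ2=0.80694286, x=cosφ1·sinφ2-sinφ1·cosφ2·cosΔλ=-0.15571559; θ=atan2(y, x)=100.9221° ≈ 100.9°
Leg 4: φ1=0.2563260, φ2=1.1194280, Δφ=0.8631020, Δλ=-0.0766496 rad; a=sin²(Δφ/2)+cosφ1·cosφ2·sin²(Δλ/2)=0.1755776817; c=2·atan2(√a, √(1-a))=0.864731250; dist=6371·c=5509.203 ≈ 5509.2 km; running total=33293.9 km
Leg 4 bearing: y=sinΔλ·cosφ2=-0.03340162, x=cosφ1·sinφ2-sinφ1·cosφ2·cosΔλ=0.76018746; θ=atan2(y, x)=-2.5159° <0 so +360° → 357.4841° ≈ 357.5°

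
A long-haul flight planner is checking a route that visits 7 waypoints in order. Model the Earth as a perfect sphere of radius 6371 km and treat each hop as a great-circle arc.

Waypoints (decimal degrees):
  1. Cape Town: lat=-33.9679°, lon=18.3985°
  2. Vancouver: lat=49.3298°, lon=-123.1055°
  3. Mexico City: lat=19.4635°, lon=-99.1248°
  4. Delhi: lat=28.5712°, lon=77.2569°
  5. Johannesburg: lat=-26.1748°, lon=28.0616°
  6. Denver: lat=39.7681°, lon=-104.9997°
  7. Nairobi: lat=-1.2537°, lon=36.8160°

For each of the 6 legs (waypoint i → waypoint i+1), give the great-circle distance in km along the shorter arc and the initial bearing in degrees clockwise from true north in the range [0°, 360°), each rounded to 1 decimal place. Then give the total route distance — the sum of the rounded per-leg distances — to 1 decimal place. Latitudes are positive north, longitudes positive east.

Leg 1: φ1=-0.5928517, φ2=0.8609674, Δφ=1.4538191, Δλ=-2.4697107 rad; a=sin²(Δφ/2)+cosφ1·cosφ2·sin²(Δλ/2)=0.9233984451; c=2·atan2(√a, √(1-a))=2.580730609; dist=6371·c=16441.835 ≈ 16441.8 km; running total=16441.8 km
Leg 1 bearing: y=sinΔλ·cosφ2=-0.40565967, x=cosφ1·sinφ2-sinφ1·cosφ2·cosΔλ=0.34405705; θ=atan2(y, x)=-49.6973° <0 so +360° → 310.3027° ≈ 310.3°
Leg 2: φ1=0.8609674, φ2=0.3397022, Δφ=-0.5212653, Δλ=0.4185422 rad; a=sin²(Δφ/2)+cosφ1·cosφ2·sin²(Δλ/2)=0.0929245262; c=2·atan2(√a, √(1-a))=0.619530871; dist=6371·c=3947.031 ≈ 3947.0 km; running total=20388.8 km
Leg 2 bearing: y=sinΔλ·cosφ2=0.38320309, x=cosφ1·sinφ2-sinφ1·cosφ2·cosΔλ=-0.43624950; θ=atan2(y, x)=138.7038° ≈ 138.7°
Leg 3: φ1=0.3397022, φ2=0.4986615, Δφ=0.1589594, Δλ=3.0784414 rad; a=sin²(Δφ/2)+cosφ1·cosφ2·sin²(Δλ/2)=0.8335149121; c=2·atan2(√a, √(1-a))=2.301011316; dist=6371·c=14659.743 ≈ 14659.7 km; running total=35048.5 km
Leg 3 bearing: y=sinΔλ·cosφ2=0.05542405, x=cosφ1·sinφ2-sinφ1·cosφ2·cosΔλ=0.74296661; θ=atan2(y, x)=4.2663° ≈ 4.3°
Leg 4: φ1=0.4986615, φ2=-0.4568364, Δφ=-0.9554980, Δλ=-0.8586200 rad; a=sin²(Δφ/2)+cosφ1·cosφ2·sin²(Δλ/2)=0.3479551013; c=2·atan2(√a, √(1-a))=1.261813493; dist=6371·c=8039.014 ≈ 8039.0 km; running total=43087.5 km
Leg 4 bearing: y=sinΔλ·cosφ2=-0.67931897, x=cosφ1·sinφ2-sinφ1·cosφ2·cosΔλ=-0.66787359; θ=atan2(y, x)=-134.5132° <0 so +360° → 225.4868° ≈ 225.5°
Leg 5: φ1=-0.4568364, φ2=0.6940843, Δφ=1.1509207, Δλ=-2.3223578 rad; a=sin²(Δφ/2)+cosφ1·cosφ2·sin²(Δλ/2)=0.8765824136; c=2·atan2(√a, √(1-a))=2.423656244; dist=6371·c=15441.114 ≈ 15441.1 km; running total=58528.6 km
Leg 5 bearing: y=sinΔλ·cosφ2=-0.56158639, x=cosφ1·sinφ2-sinφ1·cosφ2·cosΔλ=0.34258352; θ=atan2(y, x)=-58.6156° <0 so +360° → 301.3844° ≈ 301.4°
Leg 6: φ1=0.6940843, φ2=-0.0218812, Δφ=-0.7159655, Δλ=2.4751509 rad; a=sin²(Δφ/2)+cosφ1·cosφ2·sin²(Δλ/2)=0.8090111809; c=2·atan2(√a, √(1-a))=2.237020970; dist=6371·c=14252.061 ≈ 14252.1 km; running total=72780.7 km
Leg 6 bearing: y=sinΔλ·cosφ2=0.61804505, x=cosφ1·sinφ2-sinφ1·cosφ2·cosΔλ=0.48586899; θ=atan2(y, x)=51.8277° ≈ 51.8°

Leg 1: dist=16441.8 km, bearing=310.3°
Leg 2: dist=3947.0 km, bearing=138.7°
Leg 3: dist=14659.7 km, bearing=4.3°
Leg 4: dist=8039.0 km, bearing=225.5°
Leg 5: dist=15441.1 km, bearing=301.4°
Leg 6: dist=14252.1 km, bearing=51.8°
Total: 72780.7 km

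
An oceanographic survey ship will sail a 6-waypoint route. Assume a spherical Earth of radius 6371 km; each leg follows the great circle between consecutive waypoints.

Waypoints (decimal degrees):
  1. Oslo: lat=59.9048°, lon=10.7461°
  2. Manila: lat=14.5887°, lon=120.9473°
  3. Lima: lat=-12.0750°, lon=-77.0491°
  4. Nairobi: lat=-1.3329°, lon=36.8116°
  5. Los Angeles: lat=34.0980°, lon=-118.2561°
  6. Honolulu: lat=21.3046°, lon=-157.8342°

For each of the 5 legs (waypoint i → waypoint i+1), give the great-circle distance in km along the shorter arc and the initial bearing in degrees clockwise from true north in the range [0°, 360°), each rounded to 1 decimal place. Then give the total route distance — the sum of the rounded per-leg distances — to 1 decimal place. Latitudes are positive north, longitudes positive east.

Leg 1: φ1=1.0455360, φ2=0.2546208, Δφ=-0.7909151, Δλ=1.9233738 rad; a=sin²(Δφ/2)+cosφ1·cosφ2·sin²(Δλ/2)=0.4748246135; c=2·atan2(√a, √(1-a))=1.520424255; dist=6371·c=9686.623 ≈ 9686.6 km; running total=9686.6 km
Leg 1 bearing: y=sinΔλ·cosφ2=0.90822794, x=cosφ1·sinφ2-sinφ1·cosφ2·cosΔλ=0.41543568; θ=atan2(y, x)=65.4200° ≈ 65.4°
Leg 2: φ1=0.2546208, φ2=-0.2107485, Δφ=-0.4653694, Δλ=-3.4556891 rad; a=sin²(Δφ/2)+cosφ1·cosφ2·sin²(Δλ/2)=0.9763693128; c=2·atan2(√a, √(1-a))=2.832923214; dist=6371·c=18048.554 ≈ 18048.6 km; running total=27735.2 km
Leg 2 bearing: y=sinΔλ·cosφ2=0.30212144, x=cosφ1·sinφ2-sinφ1·cosφ2·cosΔλ=0.03180800; θ=atan2(y, x)=83.9899° ≈ 84.0°
Leg 3: φ1=-0.2107485, φ2=-0.0232635, Δφ=0.1874850, Δλ=1.9872441 rad; a=sin²(Δφ/2)+cosφ1·cosφ2·sin²(Δλ/2)=0.6952956116; c=2·atan2(√a, √(1-a))=1.972070072; dist=6371·c=12564.058 ≈ 12564.1 km; running total=40299.3 km
Leg 3 bearing: y=sinΔλ·cosφ2=0.91428418, x=cosφ1·sinφ2-sinφ1·cosφ2·cosΔλ=-0.10734497; θ=atan2(y, x)=96.6964° ≈ 96.7°
Leg 4: φ1=-0.0232635, φ2=0.5951224, Δφ=0.6183859, Δλ=-2.7064419 rad; a=sin²(Δφ/2)+cosφ1·cosφ2·sin²(Δλ/2)=0.8818728209; c=2·atan2(√a, √(1-a))=2.439892234; dist=6371·c=15544.553 ≈ 15544.6 km; running total=55843.9 km
Leg 4 bearing: y=sinΔλ·cosφ2=-0.34907467, x=cosφ1·sinφ2-sinφ1·cosφ2·cosΔλ=0.54299122; θ=atan2(y, x)=-32.7359° <0 so +360° → 327.2641° ≈ 327.3°
Leg 5: φ1=0.5951224, φ2=0.3718354, Δφ=-0.2232870, Δλ=-0.6907682 rad; a=sin²(Δφ/2)+cosφ1·cosφ2·sin²(Δλ/2)=0.1008420457; c=2·atan2(√a, √(1-a))=0.646302699; dist=6371·c=4117.594 ≈ 4117.6 km; running total=59961.5 km
Leg 5 bearing: y=sinΔλ·cosφ2=-0.59358932, x=cosφ1·sinφ2-sinφ1·cosφ2·cosΔλ=-0.10170265; θ=atan2(y, x)=-99.7224° <0 so +360° → 260.2776° ≈ 260.3°

Leg 1: dist=9686.6 km, bearing=65.4°
Leg 2: dist=18048.6 km, bearing=84.0°
Leg 3: dist=12564.1 km, bearing=96.7°
Leg 4: dist=15544.6 km, bearing=327.3°
Leg 5: dist=4117.6 km, bearing=260.3°
Total: 59961.5 km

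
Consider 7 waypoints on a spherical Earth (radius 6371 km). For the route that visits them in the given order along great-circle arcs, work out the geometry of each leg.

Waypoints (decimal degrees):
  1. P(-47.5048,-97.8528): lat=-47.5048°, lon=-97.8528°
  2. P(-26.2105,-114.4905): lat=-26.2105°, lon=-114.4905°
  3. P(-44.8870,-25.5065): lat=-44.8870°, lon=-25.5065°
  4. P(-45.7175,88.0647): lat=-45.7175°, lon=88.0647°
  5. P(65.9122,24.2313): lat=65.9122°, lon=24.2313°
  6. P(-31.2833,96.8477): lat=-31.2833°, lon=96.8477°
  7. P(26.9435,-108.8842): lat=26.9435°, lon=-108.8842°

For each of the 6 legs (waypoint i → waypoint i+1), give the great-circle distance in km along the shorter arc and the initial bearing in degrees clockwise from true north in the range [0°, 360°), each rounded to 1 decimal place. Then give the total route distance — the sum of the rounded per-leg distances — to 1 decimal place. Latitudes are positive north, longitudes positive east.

Leg 1: dist=2779.2 km, bearing=322.6°
Leg 2: dist=7912.4 km, bearing=131.5°
Leg 3: dist=8016.8 km, bearing=137.7°
Leg 4: dist=13550.6 km, bearing=334.4°
Leg 5: dist=12421.1 km, bearing=118.6°
Leg 6: dist=17475.3 km, bearing=94.4°
Total: 62155.4 km

Leg 1: φ1=-0.8291152, φ2=-0.4574595, Δφ=0.3716556, Δλ=-0.2903826 rad; a=sin²(Δφ/2)+cosφ1·cosφ2·sin²(Δλ/2)=0.0468230422; c=2·atan2(√a, √(1-a))=0.436223151; dist=6371·c=2779.178 ≈ 2779.2 km; running total=2779.2 km
Leg 1 bearing: y=sinΔλ·cosφ2=-0.25687883, x=cosφ1·sinφ2-sinφ1·cosφ2·cosΔλ=0.33546363; θ=atan2(y, x)=-37.4428° <0 so +360° → 322.5572° ≈ 322.6°
Leg 2: φ1=-0.4574595, φ2=-0.7834259, Δφ=-0.3259664, Δλ=1.5530638 rad; a=sin²(Δφ/2)+cosφ1·cosφ2·sin²(Δλ/2)=0.3385186975; c=2·atan2(√a, √(1-a))=1.241938149; dist=6371·c=7912.388 ≈ 7912.4 km; running total=10691.6 km
Leg 2 bearing: y=sinΔλ·cosφ2=0.70838859, x=cosφ1·sinφ2-sinφ1·cosφ2·cosΔλ=-0.62759921; θ=atan2(y, x)=131.5394° ≈ 131.5°
Leg 3: φ1=-0.7834259, φ2=-0.7979209, Δφ=-0.0144950, Δλ=1.9821914 rad; a=sin²(Δφ/2)+cosφ1·cosφ2·sin²(Δλ/2)=0.3462955350; c=2·atan2(√a, √(1-a))=1.258327417; dist=6371·c=8016.804 ≈ 8016.8 km; running total=18708.4 km
Leg 3 bearing: y=sinΔλ·cosφ2=0.63994182, x=cosφ1·sinφ2-sinφ1·cosφ2·cosΔλ=-0.70425437; θ=atan2(y, x)=137.7392° ≈ 137.7°
Leg 4: φ1=-0.7979209, φ2=1.1503849, Δφ=1.9483058, Δλ=-1.1141030 rad; a=sin²(Δφ/2)+cosφ1·cosφ2·sin²(Δλ/2)=0.7639518027; c=2·atan2(√a, √(1-a))=2.126926626; dist=6371·c=13550.6495 ≈ 13550.6 km; running total=32259.0 km
Leg 4 bearing: y=sinΔλ·cosφ2=-0.36630850, x=cosφ1·sinφ2-sinφ1·cosφ2·cosΔλ=0.76624792; θ=atan2(y, x)=-25.5504° <0 so +360° → 334.4496° ≈ 334.4°
Leg 5: φ1=1.1503849, φ2=-0.5459966, Δφ=-1.6963815, Δλ=1.2673953 rad; a=sin²(Δφ/2)+cosφ1·cosφ2·sin²(Δλ/2)=0.6849216204; c=2·atan2(√a, √(1-a))=1.949636619; dist=6371·c=12421.135 ≈ 12421.1 km; running total=44680.1 km
Leg 5 bearing: y=sinΔλ·cosφ2=0.81557665, x=cosφ1·sinφ2-sinφ1·cosφ2·cosΔλ=-0.44502888; θ=atan2(y, x)=118.6196° ≈ 118.6°
Leg 6: φ1=-0.5459966, φ2=0.4702528, Δφ=1.0162494, Δλ=-3.5906990 rad; a=sin²(Δφ/2)+cosφ1·cosφ2·sin²(Δλ/2)=0.9607923667; c=2·atan2(√a, √(1-a))=2.742939728; dist=6371·c=17475.269 ≈ 17475.3 km; running total=62155.4 km
Leg 6 bearing: y=sinΔλ·cosφ2=0.38703420, x=cosφ1·sinφ2-sinφ1·cosφ2·cosΔλ=-0.02976760; θ=atan2(y, x)=94.3981° ≈ 94.4°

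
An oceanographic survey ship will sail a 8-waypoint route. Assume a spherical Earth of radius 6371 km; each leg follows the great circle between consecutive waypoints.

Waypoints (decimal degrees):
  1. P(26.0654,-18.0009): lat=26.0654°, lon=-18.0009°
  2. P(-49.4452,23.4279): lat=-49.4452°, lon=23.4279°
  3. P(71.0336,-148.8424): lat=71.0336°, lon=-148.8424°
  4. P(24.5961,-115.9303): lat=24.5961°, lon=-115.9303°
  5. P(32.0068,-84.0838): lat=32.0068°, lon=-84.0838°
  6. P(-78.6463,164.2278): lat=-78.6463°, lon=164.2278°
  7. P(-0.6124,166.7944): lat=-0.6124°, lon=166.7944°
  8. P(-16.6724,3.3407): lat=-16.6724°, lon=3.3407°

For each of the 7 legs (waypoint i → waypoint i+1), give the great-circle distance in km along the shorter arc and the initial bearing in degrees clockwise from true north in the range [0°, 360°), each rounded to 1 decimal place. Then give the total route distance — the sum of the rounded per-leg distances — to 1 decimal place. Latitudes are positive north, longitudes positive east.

Leg 1: dist=9343.4 km, bearing=154.4°
Leg 2: dist=17581.5 km, bearing=353.3°
Leg 3: dist=5568.7 km, bearing=139.9°
Leg 4: dist=3212.0 km, bearing=67.9°
Leg 5: dist=13960.0 km, bearing=193.0°
Leg 6: dist=8678.3 km, bearing=2.6°
Leg 7: dist=17372.0 km, bearing=222.6°
Total: 75715.9 km

Leg 1: φ1=0.4549271, φ2=-0.8629815, Δφ=-1.3179086, Δλ=0.7230690 rad; a=sin²(Δφ/2)+cosφ1·cosφ2·sin²(Δλ/2)=0.4479701880; c=2·atan2(√a, √(1-a))=1.466547982; dist=6371·c=9343.377 ≈ 9343.4 km; running total=9343.4 km
Leg 1 bearing: y=sinΔλ·cosφ2=0.43021356, x=cosφ1·sinφ2-sinφ1·cosφ2·cosΔλ=-0.89670948; θ=atan2(y, x)=154.3697° ≈ 154.4°
Leg 2: φ1=-0.8629815, φ2=1.2397702, Δφ=2.1027517, Δλ=-3.0066839 rad; a=sin²(Δφ/2)+cosφ1·cosφ2·sin²(Δλ/2)=0.9639654500; c=2·atan2(√a, √(1-a))=2.759619379; dist=6371·c=17581.535 ≈ 17581.5 km; running total=26924.9 km
Leg 2 bearing: y=sinΔλ·cosφ2=-0.04371428, x=cosφ1·sinφ2-sinφ1·cosφ2·cosΔλ=0.37018010; θ=atan2(y, x)=-6.7348° <0 so +360° → 353.2652° ≈ 353.3°
Leg 3: φ1=1.2397702, φ2=0.4292829, Δφ=-0.8104873, Δλ=0.5744245 rad; a=sin²(Δφ/2)+cosφ1·cosφ2·sin²(Δλ/2)=0.1791422747; c=2·atan2(√a, √(1-a))=0.874063410; dist=6371·c=5568.658 ≈ 5568.7 km; running total=32493.6 km
Leg 3 bearing: y=sinΔλ·cosφ2=0.49405043, x=cosφ1·sinφ2-sinφ1·cosφ2·cosΔλ=-0.58661355; θ=atan2(y, x)=139.8957° ≈ 139.9°
Leg 4: φ1=0.4292829, φ2=0.5586240, Δφ=0.1293411, Δλ=0.5558263 rad; a=sin²(Δφ/2)+cosφ1·cosφ2·sin²(Δλ/2)=0.0622110142; c=2·atan2(√a, √(1-a))=0.504165366; dist=6371·c=3212.038 ≈ 3212.0 km; running total=35705.6 km
Leg 4 bearing: y=sinΔλ·cosφ2=0.44743547, x=cosφ1·sinφ2-sinφ1·cosφ2·cosΔλ=0.18211183; θ=atan2(y, x)=67.8531° ≈ 67.9°
Leg 5: φ1=0.5586240, φ2=-1.3726369, Δφ=-1.9312609, Δλ=4.3338550 rad; a=sin²(Δφ/2)+cosφ1·cosφ2·sin²(Δλ/2)=0.7906706856; c=2·atan2(√a, √(1-a))=2.191172614; dist=6371·c=13959.961 ≈ 13960.0 km; running total=49665.6 km
Leg 5 bearing: y=sinΔλ·cosφ2=-0.18292854, x=cosφ1·sinφ2-sinφ1·cosφ2·cosΔλ=-0.79282997; θ=atan2(y, x)=-167.0076° <0 so +360° → 192.9924° ≈ 193.0°
Leg 6: φ1=-1.3726369, φ2=-0.0106884, Δφ=1.3619485, Δλ=0.0447956 rad; a=sin²(Δφ/2)+cosφ1·cosφ2·sin²(Δλ/2)=0.3964322790; c=2·atan2(√a, √(1-a))=1.362150340; dist=6371·c=8678.260 ≈ 8678.3 km; running total=58343.9 km
Leg 6 bearing: y=sinΔλ·cosφ2=0.04477808, x=cosφ1·sinφ2-sinφ1·cosφ2·cosΔλ=0.97728698; θ=atan2(y, x)=2.6234° ≈ 2.6°
Leg 7: φ1=-0.0106884, φ2=-0.2909883, Δφ=-0.2802999, Δλ=-2.8528052 rad; a=sin²(Δφ/2)+cosφ1·cosφ2·sin²(Δλ/2)=0.9575863408; c=2·atan2(√a, √(1-a))=2.726732464; dist=6371·c=17372.013 ≈ 17372.0 km; running total=75715.9 km
Leg 7 bearing: y=sinΔλ·cosφ2=-0.27281772, x=cosφ1·sinφ2-sinφ1·cosφ2·cosΔλ=-0.29669758; θ=atan2(y, x)=-137.4010° <0 so +360° → 222.5990° ≈ 222.6°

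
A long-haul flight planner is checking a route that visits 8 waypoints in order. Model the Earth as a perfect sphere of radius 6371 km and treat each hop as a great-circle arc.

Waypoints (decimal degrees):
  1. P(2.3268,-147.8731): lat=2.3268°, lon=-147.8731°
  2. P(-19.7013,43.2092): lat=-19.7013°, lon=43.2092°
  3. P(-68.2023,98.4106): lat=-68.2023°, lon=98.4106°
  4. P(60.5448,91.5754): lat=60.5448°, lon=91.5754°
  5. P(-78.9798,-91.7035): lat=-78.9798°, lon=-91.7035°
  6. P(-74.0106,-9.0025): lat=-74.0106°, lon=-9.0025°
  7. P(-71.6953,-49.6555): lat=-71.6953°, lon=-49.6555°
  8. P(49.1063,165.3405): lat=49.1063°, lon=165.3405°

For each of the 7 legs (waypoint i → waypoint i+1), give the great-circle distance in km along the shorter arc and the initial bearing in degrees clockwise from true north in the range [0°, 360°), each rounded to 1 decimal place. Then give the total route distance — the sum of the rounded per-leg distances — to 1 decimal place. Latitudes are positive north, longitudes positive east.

Leg 1: φ1=0.0406103, φ2=-0.3438526, Δφ=-0.3844629, Δλ=3.3350153 rad; a=sin²(Δφ/2)+cosφ1·cosφ2·sin²(Δλ/2)=0.9684157430; c=2·atan2(√a, √(1-a))=2.784255298; dist=6371·c=17738.491 ≈ 17738.5 km; running total=17738.5 km
Leg 1 bearing: y=sinΔλ·cosφ2=-0.18096688, x=cosφ1·sinφ2-sinφ1·cosφ2·cosΔλ=-0.29932884; θ=atan2(y, x)=-148.8439° <0 so +360° → 211.1561° ≈ 211.2°
Leg 2: φ1=-0.3438526, φ2=-1.1903547, Δφ=-0.8465021, Δλ=0.9634462 rad; a=sin²(Δφ/2)+cosφ1·cosφ2·sin²(Δλ/2)=0.2437379883; c=2·atan2(√a, √(1-a))=1.032674660; dist=6371·c=6579.170 ≈ 6579.2 km; running total=24317.7 km
Leg 2 bearing: y=sinΔλ·cosφ2=0.30492298, x=cosφ1·sinφ2-sinφ1·cosφ2·cosΔλ=-0.80270860; θ=atan2(y, x)=159.1998° ≈ 159.2°
Leg 3: φ1=-1.1903547, φ2=1.0567061, Δφ=2.2470608, Δλ=-0.1192967 rad; a=sin²(Δφ/2)+cosφ1·cosφ2·sin²(Δλ/2)=0.8135909035; c=2·atan2(√a, √(1-a))=2.248725947; dist=6371·c=14326.633 ≈ 14326.6 km; running total=38644.3 km
Leg 3 bearing: y=sinΔλ·cosφ2=-0.05852428, x=cosφ1·sinφ2-sinφ1·cosφ2·cosΔλ=0.77667103; θ=atan2(y, x)=-4.3092° <0 so +360° → 355.6908° ≈ 355.7°
Leg 4: φ1=1.0567061, φ2=-1.3784576, Δφ=-2.4351637, Δλ=-3.1988203 rad; a=sin²(Δφ/2)+cosφ1·cosφ2·sin²(Δλ/2)=0.9742645670; c=2·atan2(√a, √(1-a))=2.819354946; dist=6371·c=17962.110 ≈ 17962.1 km; running total=56606.4 km
Leg 4 bearing: y=sinΔλ·cosφ2=0.01093338, x=cosφ1·sinφ2-sinφ1·cosφ2·cosΔλ=-0.31650109; θ=atan2(y, x)=178.0215° ≈ 178.0°
Leg 5: φ1=-1.3784576, φ2=-1.2917287, Δφ=0.0867289, Δλ=1.4434047 rad; a=sin²(Δφ/2)+cosφ1·cosφ2·sin²(Δλ/2)=0.0248621691; c=2·atan2(√a, √(1-a))=0.316676416; dist=6371·c=2017.545 ≈ 2017.5 km; running total=58623.9 km
Leg 5 bearing: y=sinΔλ·cosφ2=0.27322737, x=cosφ1·sinφ2-sinφ1·cosφ2·cosΔλ=-0.14940874; θ=atan2(y, x)=118.6711° ≈ 118.7°
Leg 6: φ1=-1.2917287, φ2=-1.2513190, Δφ=0.0404096, Δλ=-0.7095287 rad; a=sin²(Δφ/2)+cosφ1·cosφ2·sin²(Δλ/2)=0.0108473928; c=2·atan2(√a, √(1-a))=0.208680074; dist=6371·c=1329.501 ≈ 1329.5 km; running total=59953.4 km
Leg 6 bearing: y=sinΔλ·cosφ2=-0.20460938, x=cosφ1·sinφ2-sinφ1·cosφ2·cosΔλ=-0.03246399; θ=atan2(y, x)=-99.0156° <0 so +360° → 260.9844° ≈ 261.0°
Leg 7: φ1=-1.2513190, φ2=0.8570666, Δφ=2.1083857, Δλ=3.7523881 rad; a=sin²(Δφ/2)+cosφ1·cosφ2·sin²(Δλ/2)=0.9430541619; c=2·atan2(√a, √(1-a))=2.659676217; dist=6371·c=16944.797 ≈ 16944.8 km; running total=76898.2 km
Leg 7 bearing: y=sinΔλ·cosφ2=-0.37545879, x=cosφ1·sinφ2-sinφ1·cosφ2·cosΔλ=-0.27174020; θ=atan2(y, x)=-125.8953° <0 so +360° → 234.1047° ≈ 234.1°

Leg 1: dist=17738.5 km, bearing=211.2°
Leg 2: dist=6579.2 km, bearing=159.2°
Leg 3: dist=14326.6 km, bearing=355.7°
Leg 4: dist=17962.1 km, bearing=178.0°
Leg 5: dist=2017.5 km, bearing=118.7°
Leg 6: dist=1329.5 km, bearing=261.0°
Leg 7: dist=16944.8 km, bearing=234.1°
Total: 76898.2 km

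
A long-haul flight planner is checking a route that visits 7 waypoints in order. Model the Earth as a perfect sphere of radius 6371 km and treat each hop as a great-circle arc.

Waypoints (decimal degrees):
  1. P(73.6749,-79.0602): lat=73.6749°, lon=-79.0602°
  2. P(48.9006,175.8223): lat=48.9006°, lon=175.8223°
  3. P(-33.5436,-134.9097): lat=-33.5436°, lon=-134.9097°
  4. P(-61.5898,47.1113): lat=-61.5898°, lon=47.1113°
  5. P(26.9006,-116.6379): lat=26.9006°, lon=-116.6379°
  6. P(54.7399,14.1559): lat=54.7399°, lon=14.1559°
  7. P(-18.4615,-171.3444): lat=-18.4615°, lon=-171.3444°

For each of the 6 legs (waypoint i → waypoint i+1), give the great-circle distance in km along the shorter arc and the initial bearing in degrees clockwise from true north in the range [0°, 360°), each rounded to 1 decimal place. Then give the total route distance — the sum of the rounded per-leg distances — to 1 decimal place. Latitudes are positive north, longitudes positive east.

Leg 1: φ1=1.2858696, φ2=0.8534765, Δφ=-0.4323931, Δλ=4.4485388 rad; a=sin²(Δφ/2)+cosφ1·cosφ2·sin²(Δλ/2)=0.1625009236; c=2·atan2(√a, √(1-a))=0.829834128; dist=6371·c=5286.873 ≈ 5286.9 km; running total=5286.9 km
Leg 1 bearing: y=sinΔλ·cosφ2=-0.63461786, x=cosφ1·sinφ2-sinφ1·cosφ2·cosΔλ=0.37634781; θ=atan2(y, x)=-59.3308° <0 so +360° → 300.6692° ≈ 300.7°
Leg 2: φ1=0.8534765, φ2=-0.5854463, Δφ=-1.4389227, Δλ=-5.4232965 rad; a=sin²(Δφ/2)+cosφ1·cosφ2·sin²(Δλ/2)=0.5294446221; c=2·atan2(√a, √(1-a))=1.629719662; dist=6371·c=10382.944 ≈ 10382.9 km; running total=15669.8 km
Leg 2 bearing: y=sinΔλ·cosφ2=0.63157522, x=cosφ1·sinφ2-sinφ1·cosφ2·cosΔλ=-0.77307489; θ=atan2(y, x)=140.7524° ≈ 140.8°
Leg 3: φ1=-0.5854463, φ2=-1.0749448, Δφ=-0.4894985, Δλ=3.1768658 rad; a=sin²(Δφ/2)+cosφ1·cosφ2·sin²(Δλ/2)=0.4551392107; c=2·atan2(√a, √(1-a))=1.480953934; dist=6371·c=9435.158 ≈ 9435.2 km; running total=25105.0 km
Leg 3 bearing: y=sinΔλ·cosφ2=-0.01677879, x=cosφ1·sinφ2-sinφ1·cosφ2·cosΔλ=-0.99582554; θ=atan2(y, x)=-179.0347° <0 so +360° → 180.9653° ≈ 181.0°
Leg 4: φ1=-1.0749448, φ2=0.4695040, Δφ=1.5444488, Δλ=-2.8579627 rad; a=sin²(Δφ/2)+cosφ1·cosφ2·sin²(Δλ/2)=0.9026494564; c=2·atan2(√a, √(1-a))=2.506975803; dist=6371·c=15971.943 ≈ 15971.9 km; running total=41076.9 km
Leg 4 bearing: y=sinΔλ·cosφ2=-0.24956145, x=cosφ1·sinφ2-sinφ1·cosφ2·cosΔλ=-0.53778503; θ=atan2(y, x)=-155.1061° <0 so +360° → 204.8939° ≈ 204.9°
Leg 5: φ1=0.4695040, φ2=0.9553915, Δφ=0.4858874, Δλ=2.2827825 rad; a=sin²(Δφ/2)+cosφ1·cosφ2·sin²(Δλ/2)=0.4834573722; c=2·atan2(√a, √(1-a))=1.537705032; dist=6371·c=9796.719 ≈ 9796.7 km; running total=50873.6 km
Leg 5 bearing: y=sinΔλ·cosφ2=0.43704584, x=cosφ1·sinφ2-sinφ1·cosφ2·cosΔλ=0.89883052; θ=atan2(y, x)=25.9308° ≈ 25.9°
Leg 6: φ1=0.9553915, φ2=-0.3222140, Δφ=-1.2776054, Δλ=-3.2375910 rad; a=sin²(Δφ/2)+cosφ1·cosφ2·sin²(Δλ/2)=0.9018150923; c=2·atan2(√a, √(1-a))=2.504166493; dist=6371·c=15954.045 ≈ 15954.0 km; running total=66827.6 km
Leg 6 bearing: y=sinΔλ·cosφ2=0.09091815, x=cosφ1·sinφ2-sinφ1·cosφ2·cosΔλ=0.58814319; θ=atan2(y, x)=8.7875° ≈ 8.8°

Leg 1: dist=5286.9 km, bearing=300.7°
Leg 2: dist=10382.9 km, bearing=140.8°
Leg 3: dist=9435.2 km, bearing=181.0°
Leg 4: dist=15971.9 km, bearing=204.9°
Leg 5: dist=9796.7 km, bearing=25.9°
Leg 6: dist=15954.0 km, bearing=8.8°
Total: 66827.6 km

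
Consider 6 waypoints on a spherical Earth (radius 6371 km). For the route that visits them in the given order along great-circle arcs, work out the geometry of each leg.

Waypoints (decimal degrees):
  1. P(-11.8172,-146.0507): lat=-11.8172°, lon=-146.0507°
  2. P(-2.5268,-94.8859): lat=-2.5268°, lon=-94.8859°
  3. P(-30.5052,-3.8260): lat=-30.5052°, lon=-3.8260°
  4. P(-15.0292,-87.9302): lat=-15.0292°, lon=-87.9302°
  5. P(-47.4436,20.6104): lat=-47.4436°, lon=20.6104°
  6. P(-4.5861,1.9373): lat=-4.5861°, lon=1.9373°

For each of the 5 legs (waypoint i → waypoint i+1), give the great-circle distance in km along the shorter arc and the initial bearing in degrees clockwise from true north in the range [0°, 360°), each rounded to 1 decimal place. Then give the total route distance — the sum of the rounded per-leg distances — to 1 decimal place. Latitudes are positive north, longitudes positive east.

Leg 1: dist=5728.9 km, bearing=83.8°
Leg 2: dist=9966.4 km, bearing=120.5°
Leg 3: dist=8613.3 km, bearing=259.8°
Leg 4: dist=10113.8 km, bearing=140.1°
Leg 5: dist=5089.2 km, bearing=333.6°
Total: 39511.6 km

Leg 1: φ1=-0.2062490, φ2=-0.0441010, Δφ=0.1621481, Δλ=0.8929942 rad; a=sin²(Δφ/2)+cosφ1·cosφ2·sin²(Δλ/2)=0.1888881033; c=2·atan2(√a, √(1-a))=0.899216143; dist=6371·c=5728.906 ≈ 5728.9 km; running total=5728.9 km
Leg 1 bearing: y=sinΔλ·cosφ2=0.77819549, x=cosφ1·sinφ2-sinφ1·cosφ2·cosΔλ=0.08514298; θ=atan2(y, x)=83.7561° ≈ 83.8°
Leg 2: φ1=-0.0441010, φ2=-0.5324162, Δφ=-0.4883152, Δλ=1.5892951 rad; a=sin²(Δφ/2)+cosφ1·cosφ2·sin²(Δλ/2)=0.4967713347; c=2·atan2(√a, √(1-a))=1.564338951; dist=6371·c=9966.403 ≈ 9966.4 km; running total=15695.3 km
Leg 2 bearing: y=sinΔλ·cosφ2=0.86143568, x=cosφ1·sinφ2-sinφ1·cosφ2·cosΔλ=-0.50782563; θ=atan2(y, x)=120.5198° ≈ 120.5°
Leg 3: φ1=-0.5324162, φ2=-0.2623090, Δφ=0.2701072, Δλ=-1.4678952 rad; a=sin²(Δφ/2)+cosφ1·cosφ2·sin²(Δλ/2)=0.3914475550; c=2·atan2(√a, √(1-a))=1.351948690; dist=6371·c=8613.265 ≈ 8613.3 km; running total=24308.6 km
Leg 3 bearing: y=sinΔλ·cosφ2=-0.96068509, x=cosφ1·sinφ2-sinφ1·cosφ2·cosΔλ=-0.17305962; θ=atan2(y, x)=-100.2118° <0 so +360° → 259.7882° ≈ 259.8°
Leg 4: φ1=-0.2623090, φ2=-0.8280470, Δφ=-0.5657380, Δλ=1.8943908 rad; a=sin²(Δφ/2)+cosφ1·cosφ2·sin²(Δλ/2)=0.5083422998; c=2·atan2(√a, √(1-a))=1.587481701; dist=6371·c=10113.846 ≈ 10113.8 km; running total=34422.4 km
Leg 4 bearing: y=sinΔλ·cosφ2=0.64121388, x=cosφ1·sinφ2-sinφ1·cosφ2·cosΔλ=-0.76718080; θ=atan2(y, x)=140.1109° ≈ 140.1°
Leg 5: φ1=-0.8280470, φ2=-0.0800425, Δφ=0.7480045, Δλ=-0.3259071 rad; a=sin²(Δφ/2)+cosφ1·cosφ2·sin²(Δλ/2)=0.1512195835; c=2·atan2(√a, √(1-a))=0.798808656; dist=6371·c=5089.210 ≈ 5089.2 km; running total=39511.6 km
Leg 5 bearing: y=sinΔλ·cosφ2=-0.31914317, x=cosφ1·sinφ2-sinφ1·cosφ2·cosΔλ=0.64152671; θ=atan2(y, x)=-26.4492° <0 so +360° → 333.5508° ≈ 333.6°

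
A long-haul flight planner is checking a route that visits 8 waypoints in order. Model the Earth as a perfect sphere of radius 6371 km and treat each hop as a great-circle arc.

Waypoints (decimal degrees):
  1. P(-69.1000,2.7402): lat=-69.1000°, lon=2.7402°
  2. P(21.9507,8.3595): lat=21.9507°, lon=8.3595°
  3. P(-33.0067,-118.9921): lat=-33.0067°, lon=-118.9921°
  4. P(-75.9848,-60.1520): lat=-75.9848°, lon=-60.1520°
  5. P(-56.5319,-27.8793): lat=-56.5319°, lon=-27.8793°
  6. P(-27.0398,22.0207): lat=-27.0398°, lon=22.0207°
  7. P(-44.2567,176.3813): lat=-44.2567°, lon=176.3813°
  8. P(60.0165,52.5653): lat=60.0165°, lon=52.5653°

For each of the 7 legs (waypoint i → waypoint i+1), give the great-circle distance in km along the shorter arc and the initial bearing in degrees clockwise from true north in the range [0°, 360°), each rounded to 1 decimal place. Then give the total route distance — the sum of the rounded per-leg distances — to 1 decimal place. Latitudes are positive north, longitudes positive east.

Leg 1: φ1=-1.2060225, φ2=0.3831120, Δφ=1.5891345, Δλ=0.0980753 rad; a=sin²(Δφ/2)+cosφ1·cosφ2·sin²(Δλ/2)=0.5099635915; c=2·atan2(√a, √(1-a))=1.590724829; dist=6371·c=10134.508 ≈ 10134.5 km; running total=10134.5 km
Leg 1 bearing: y=sinΔλ·cosφ2=0.09081964, x=cosφ1·sinφ2-sinφ1·cosφ2·cosΔλ=0.99566797; θ=atan2(y, x)=5.2118° ≈ 5.2°
Leg 2: φ1=0.3831120, φ2=-0.5760756, Δφ=-0.9591876, Δλ=-2.2227047 rad; a=sin²(Δφ/2)+cosφ1·cosφ2·sin²(Δλ/2)=0.8377649980; c=2·atan2(√a, √(1-a))=2.312479594; dist=6371·c=14732.807 ≈ 14732.8 km; running total=24867.3 km
Leg 2 bearing: y=sinΔλ·cosφ2=-0.66663159, x=cosφ1·sinφ2-sinφ1·cosφ2·cosΔλ=-0.31505800; θ=atan2(y, x)=-115.2960° <0 so +360° → 244.7040° ≈ 244.7°
Leg 3: φ1=-0.5760756, φ2=-1.3261849, Δφ=-0.7501094, Δλ=1.0269535 rad; a=sin²(Δφ/2)+cosφ1·cosφ2·sin²(Δλ/2)=0.1831963646; c=2·atan2(√a, √(1-a))=0.884589331; dist=6371·c=5635.719 ≈ 5635.7 km; running total=30503.0 km
Leg 3 bearing: y=sinΔλ·cosφ2=0.20723927, x=cosφ1·sinφ2-sinφ1·cosφ2·cosΔλ=-0.74538159; θ=atan2(y, x)=164.4624° ≈ 164.5°
Leg 4: φ1=-1.3261849, φ2=-0.9866678, Δφ=0.3395172, Δλ=0.5632649 rad; a=sin²(Δφ/2)+cosφ1·cosφ2·sin²(Δλ/2)=0.0388582627; c=2·atan2(√a, √(1-a))=0.396849005; dist=6371·c=2528.325 ≈ 2528.3 km; running total=33031.3 km
Leg 4 bearing: y=sinΔλ·cosφ2=0.29445856, x=cosφ1·sinφ2-sinφ1·cosφ2·cosΔλ=0.25037442; θ=atan2(y, x)=49.6259° ≈ 49.6°
Leg 5: φ1=-0.9866678, φ2=-0.4719335, Δφ=0.5147342, Δλ=0.8709193 rad; a=sin²(Δφ/2)+cosφ1·cosφ2·sin²(Δλ/2)=0.1521899636; c=2·atan2(√a, √(1-a))=0.801513668; dist=6371·c=5106.444 ≈ 5106.4 km; running total=38137.7 km
Leg 5 bearing: y=sinΔλ·cosφ2=0.68130857, x=cosφ1·sinφ2-sinφ1·cosφ2·cosΔλ=0.22788451; θ=atan2(y, x)=71.5059° ≈ 71.5°
Leg 6: φ1=-0.4719335, φ2=-0.7724251, Δφ=-0.3004916, Δλ=2.6941007 rad; a=sin²(Δφ/2)+cosφ1·cosφ2·sin²(Δλ/2)=0.6289285482; c=2·atan2(√a, √(1-a))=1.831599965; dist=6371·c=11669.123 ≈ 11669.1 km; running total=49806.8 km
Leg 6 bearing: y=sinΔλ·cosφ2=0.30991270, x=cosφ1·sinφ2-sinφ1·cosφ2·cosΔλ=-0.91513050; θ=atan2(y, x)=161.2911° ≈ 161.3°
Leg 7: φ1=-0.7724251, φ2=1.0474855, Δφ=1.8199107, Δλ=-2.1609969 rad; a=sin²(Δφ/2)+cosφ1·cosφ2·sin²(Δλ/2)=0.9018380282; c=2·atan2(√a, √(1-a))=2.504243576; dist=6371·c=15954.536 ≈ 15954.5 km; running total=65761.3 km
Leg 7 bearing: y=sinΔλ·cosφ2=-0.41520732, x=cosφ1·sinφ2-sinφ1·cosφ2·cosΔλ=0.42627183; θ=atan2(y, x)=-44.2467° <0 so +360° → 315.7533° ≈ 315.8°

Leg 1: dist=10134.5 km, bearing=5.2°
Leg 2: dist=14732.8 km, bearing=244.7°
Leg 3: dist=5635.7 km, bearing=164.5°
Leg 4: dist=2528.3 km, bearing=49.6°
Leg 5: dist=5106.4 km, bearing=71.5°
Leg 6: dist=11669.1 km, bearing=161.3°
Leg 7: dist=15954.5 km, bearing=315.8°
Total: 65761.3 km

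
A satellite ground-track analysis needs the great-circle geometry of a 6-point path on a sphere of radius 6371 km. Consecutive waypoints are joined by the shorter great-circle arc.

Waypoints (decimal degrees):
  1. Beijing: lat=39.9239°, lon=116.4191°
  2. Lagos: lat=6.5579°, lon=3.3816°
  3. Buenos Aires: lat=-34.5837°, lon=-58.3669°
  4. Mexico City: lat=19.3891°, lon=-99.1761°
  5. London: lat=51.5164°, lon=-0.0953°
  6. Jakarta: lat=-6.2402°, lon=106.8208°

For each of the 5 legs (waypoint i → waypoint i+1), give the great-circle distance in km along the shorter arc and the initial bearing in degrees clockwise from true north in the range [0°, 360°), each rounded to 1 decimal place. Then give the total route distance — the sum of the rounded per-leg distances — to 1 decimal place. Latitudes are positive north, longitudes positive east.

Leg 1: φ1=0.6968035, φ2=0.1144569, Δφ=-0.5823466, Δλ=-1.9728766 rad; a=sin²(Δφ/2)+cosφ1·cosφ2·sin²(Δλ/2)=0.6124271681; c=2·atan2(√a, √(1-a))=1.797589868; dist=6371·c=11452.445 ≈ 11452.4 km; running total=11452.4 km
Leg 1 bearing: y=sinΔλ·cosφ2=-0.91422769, x=cosφ1·sinφ2-sinφ1·cosφ2·cosΔλ=0.33708791; θ=atan2(y, x)=-69.7604° <0 so +360° → 290.2396° ≈ 290.2°
Leg 2: φ1=0.1144569, φ2=-0.6035994, Δφ=-0.7180564, Δλ=-1.0777146 rad; a=sin²(Δφ/2)+cosφ1·cosφ2·sin²(Δλ/2)=0.3388364374; c=2·atan2(√a, √(1-a))=1.242609535; dist=6371·c=7916.665 ≈ 7916.7 km; running total=19369.1 km
Leg 2 bearing: y=sinΔλ·cosφ2=-0.72522528, x=cosφ1·sinφ2-sinφ1·cosφ2·cosΔλ=-0.60840244; θ=atan2(y, x)=-129.9938° <0 so +360° → 230.0062° ≈ 230.0°
Leg 3: φ1=-0.6035994, φ2=0.3384036, Δφ=0.9420031, Δλ=-0.7122549 rad; a=sin²(Δφ/2)+cosφ1·cosφ2·sin²(Δλ/2)=0.3003155741; c=2·atan2(√a, √(1-a))=1.159968017; dist=6371·c=7390.156 ≈ 7390.2 km; running total=26759.3 km
Leg 3 bearing: y=sinΔλ·cosφ2=-0.61647705, x=cosφ1·sinφ2-sinφ1·cosφ2·cosΔλ=0.67857245; θ=atan2(y, x)=-42.2549° <0 so +360° → 317.7451° ≈ 317.7°
Leg 4: φ1=0.3384036, φ2=0.8991308, Δφ=0.5607272, Δλ=1.7292862 rad; a=sin²(Δφ/2)+cosφ1·cosφ2·sin²(Δλ/2)=0.4163867506; c=2·atan2(√a, √(1-a))=1.402780447; dist=6371·c=8937.114 ≈ 8937.1 km; running total=35696.4 km
Leg 4 bearing: y=sinΔλ·cosφ2=0.61449128, x=cosφ1·sinφ2-sinφ1·cosφ2·cosΔλ=0.77099661; θ=atan2(y, x)=38.5552° ≈ 38.6°
Leg 5: φ1=0.8991308, φ2=-0.1089120, Δφ=-1.0080428, Δλ=1.8660380 rad; a=sin²(Δφ/2)+cosφ1·cosφ2·sin²(Δλ/2)=0.6325410549; c=2·atan2(√a, √(1-a))=1.839085404; dist=6371·c=11716.813 ≈ 11716.8 km; running total=47413.2 km
Leg 5 bearing: y=sinΔλ·cosφ2=0.95106317, x=cosφ1·sinφ2-sinφ1·cosφ2·cosΔλ=0.15877758; θ=atan2(y, x)=80.5220° ≈ 80.5°

Leg 1: dist=11452.4 km, bearing=290.2°
Leg 2: dist=7916.7 km, bearing=230.0°
Leg 3: dist=7390.2 km, bearing=317.7°
Leg 4: dist=8937.1 km, bearing=38.6°
Leg 5: dist=11716.8 km, bearing=80.5°
Total: 47413.2 km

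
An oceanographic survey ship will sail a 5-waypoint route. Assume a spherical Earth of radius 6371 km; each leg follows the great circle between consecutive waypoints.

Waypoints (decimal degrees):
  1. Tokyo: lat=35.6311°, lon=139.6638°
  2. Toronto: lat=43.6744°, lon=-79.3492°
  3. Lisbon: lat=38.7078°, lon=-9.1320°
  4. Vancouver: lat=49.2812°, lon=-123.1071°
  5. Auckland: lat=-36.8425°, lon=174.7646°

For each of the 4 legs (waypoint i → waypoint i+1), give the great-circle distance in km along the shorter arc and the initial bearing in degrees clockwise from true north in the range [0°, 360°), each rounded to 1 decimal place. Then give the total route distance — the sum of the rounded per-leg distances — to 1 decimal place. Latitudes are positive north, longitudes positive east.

Leg 1: φ1=0.6218800, φ2=0.7622621, Δφ=0.1403821, Δλ=-3.8224980 rad; a=sin²(Δφ/2)+cosφ1·cosφ2·sin²(Δλ/2)=0.5272398514; c=2·atan2(√a, √(1-a))=1.625303015; dist=6371·c=10354.806 ≈ 10354.8 km; running total=10354.8 km
Leg 1 bearing: y=sinΔλ·cosφ2=0.45529971, x=cosφ1·sinφ2-sinφ1·cosφ2·cosΔλ=0.88866987; θ=atan2(y, x)=27.1278° ≈ 27.1°
Leg 2: φ1=0.7622621, φ2=0.6755786, Δφ=-0.0866835, Δλ=1.2255213 rad; a=sin²(Δφ/2)+cosφ1·cosφ2·sin²(Δλ/2)=0.1885668001; c=2·atan2(√a, √(1-a))=0.898395009; dist=6371·c=5723.675 ≈ 5723.7 km; running total=16078.5 km
Leg 2 bearing: y=sinΔλ·cosφ2=0.73429119, x=cosφ1·sinφ2-sinφ1·cosφ2·cosΔλ=0.26991462; θ=atan2(y, x)=69.8173° ≈ 69.8°
Leg 3: φ1=0.6755786, φ2=0.8601192, Δφ=0.1845406, Δλ=-1.9892408 rad; a=sin²(Δφ/2)+cosφ1·cosφ2·sin²(Δλ/2)=0.3664424844; c=2·atan2(√a, √(1-a))=1.300398291; dist=6371·c=8284.838 ≈ 8284.8 km; running total=24363.3 km
Leg 3 bearing: y=sinΔλ·cosφ2=-0.59606401, x=cosφ1·sinφ2-sinφ1·cosφ2·cosΔλ=0.75720358; θ=atan2(y, x)=-38.2095° <0 so +360° → 321.7905° ≈ 321.8°
Leg 4: φ1=0.8601192, φ2=-0.6430229, Δφ=-1.5031421, Δλ=5.1988419 rad; a=sin²(Δφ/2)+cosφ1·cosφ2·sin²(Δλ/2)=0.6052002195; c=2·atan2(√a, √(1-a))=1.782780876; dist=6371·c=11358.097 ≈ 11358.1 km; running total=35721.4 km
Leg 4 bearing: y=sinΔλ·cosφ2=-0.70745086, x=cosφ1·sinφ2-sinφ1·cosφ2·cosΔλ=-0.67471841; θ=atan2(y, x)=-133.6434° <0 so +360° → 226.3566° ≈ 226.4°

Leg 1: dist=10354.8 km, bearing=27.1°
Leg 2: dist=5723.7 km, bearing=69.8°
Leg 3: dist=8284.8 km, bearing=321.8°
Leg 4: dist=11358.1 km, bearing=226.4°
Total: 35721.4 km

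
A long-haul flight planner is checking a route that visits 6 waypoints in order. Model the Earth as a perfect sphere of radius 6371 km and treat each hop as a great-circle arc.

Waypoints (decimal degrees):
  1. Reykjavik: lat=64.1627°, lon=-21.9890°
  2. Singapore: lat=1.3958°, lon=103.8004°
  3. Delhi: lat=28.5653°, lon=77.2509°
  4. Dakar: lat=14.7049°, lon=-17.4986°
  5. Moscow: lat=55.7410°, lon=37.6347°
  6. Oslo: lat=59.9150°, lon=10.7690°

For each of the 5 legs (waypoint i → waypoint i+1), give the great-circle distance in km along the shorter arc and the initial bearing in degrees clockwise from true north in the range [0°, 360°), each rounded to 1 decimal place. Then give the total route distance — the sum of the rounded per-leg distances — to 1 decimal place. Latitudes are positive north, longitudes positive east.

Leg 1: dist=11504.9 km, bearing=56.5°
Leg 2: dist=4130.7 km, bearing=319.5°
Leg 3: dist=9682.2 km, bearing=285.2°
Leg 4: dist=6515.6 km, bearing=32.8°
Leg 5: dist=1644.0 km, bearing=297.4°
Total: 33477.4 km

Leg 1: φ1=1.1198504, φ2=0.0243613, Δφ=-1.0954891, Δλ=2.1954392 rad; a=sin²(Δφ/2)+cosφ1·cosφ2·sin²(Δλ/2)=0.6164348404; c=2·atan2(√a, √(1-a))=1.805823777; dist=6371·c=11504.903 ≈ 11504.9 km; running total=11504.9 km
Leg 1 bearing: y=sinΔλ·cosφ2=0.81093133, x=cosφ1·sinφ2-sinφ1·cosφ2·cosΔλ=0.53680731; θ=atan2(y, x)=56.4969° ≈ 56.5°
Leg 2: φ1=0.0243613, φ2=0.4985585, Δφ=0.4741972, Δλ=-0.4633762 rad; a=sin²(Δφ/2)+cosφ1·cosφ2·sin²(Δλ/2)=0.1014640438; c=2·atan2(√a, √(1-a))=0.648365499; dist=6371·c=4130.737 ≈ 4130.7 km; running total=15635.6 km
Leg 2 bearing: y=sinΔλ·cosφ2=-0.39256227, x=cosφ1·sinφ2-sinφ1·cosφ2·cosΔλ=0.45888041; θ=atan2(y, x)=-40.5463° <0 so +360° → 319.4537° ≈ 319.5°
Leg 3: φ1=0.4985585, φ2=0.2566489, Δφ=-0.2419096, Δλ=-1.6536907 rad; a=sin²(Δφ/2)+cosφ1·cosφ2·sin²(Δλ/2)=0.4744811021; c=2·atan2(√a, √(1-a))=1.519736347; dist=6371·c=9682.240 ≈ 9682.2 km; running total=25317.8 km
Leg 3 bearing: y=sinΔλ·cosφ2=-0.96392474, x=cosφ1·sinφ2-sinφ1·cosφ2·cosΔλ=0.26123597; θ=atan2(y, x)=-74.8364° <0 so +360° → 285.1636° ≈ 285.2°
Leg 4: φ1=0.2566489, φ2=0.9728640, Δφ=0.7162151, Δλ=0.9622576 rad; a=sin²(Δφ/2)+cosφ1·cosφ2·sin²(Δλ/2)=0.2394642833; c=2·atan2(√a, √(1-a))=1.022690535; dist=6371·c=6515.561 ≈ 6515.6 km; running total=31833.4 km
Leg 4 bearing: y=sinΔλ·cosφ2=0.46187911, x=cosφ1·sinφ2-sinφ1·cosφ2·cosΔλ=0.71774107; θ=atan2(y, x)=32.7620° ≈ 32.8°
Leg 5: φ1=0.9728640, φ2=1.0457140, Δφ=0.0728500, Δλ=-0.4688949 rad; a=sin²(Δφ/2)+cosφ1·cosφ2·sin²(Δλ/2)=0.0165548472; c=2·atan2(√a, √(1-a))=0.258046637; dist=6371·c=1644.015 ≈ 1644.0 km; running total=33477.4 km
Leg 5 bearing: y=sinΔλ·cosφ2=-0.22653072, x=cosφ1·sinφ2-sinφ1·cosφ2·cosΔλ=0.11750306; θ=atan2(y, x)=-62.5839° <0 so +360° → 297.4161° ≈ 297.4°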